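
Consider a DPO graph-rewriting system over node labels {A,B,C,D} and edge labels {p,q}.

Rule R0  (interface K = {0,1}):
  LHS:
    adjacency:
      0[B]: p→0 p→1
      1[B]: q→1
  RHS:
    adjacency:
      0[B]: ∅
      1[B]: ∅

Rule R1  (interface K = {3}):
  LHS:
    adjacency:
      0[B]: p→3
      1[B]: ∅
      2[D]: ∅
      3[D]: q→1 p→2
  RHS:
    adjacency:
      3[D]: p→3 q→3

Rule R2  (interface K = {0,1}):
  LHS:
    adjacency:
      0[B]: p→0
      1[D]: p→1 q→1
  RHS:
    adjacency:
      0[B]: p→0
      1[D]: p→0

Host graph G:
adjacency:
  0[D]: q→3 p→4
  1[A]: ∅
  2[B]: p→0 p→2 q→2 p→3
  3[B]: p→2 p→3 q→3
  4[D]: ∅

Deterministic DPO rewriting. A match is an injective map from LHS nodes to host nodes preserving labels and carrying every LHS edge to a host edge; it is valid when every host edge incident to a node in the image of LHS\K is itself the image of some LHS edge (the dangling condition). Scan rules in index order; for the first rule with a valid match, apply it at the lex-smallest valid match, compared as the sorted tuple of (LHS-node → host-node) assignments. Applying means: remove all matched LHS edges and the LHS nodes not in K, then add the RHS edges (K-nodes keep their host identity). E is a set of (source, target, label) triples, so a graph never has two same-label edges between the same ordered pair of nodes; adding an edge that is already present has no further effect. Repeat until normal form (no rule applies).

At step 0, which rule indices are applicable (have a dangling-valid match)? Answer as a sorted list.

Answer: [R0]

Steps:
R0: 2 valid matches — {0↦2, 1↦3}, {0↦3, 1↦2}
R1: no valid match — 1 raw match, all fail dangling condition
R2: no valid match — LHS pattern not found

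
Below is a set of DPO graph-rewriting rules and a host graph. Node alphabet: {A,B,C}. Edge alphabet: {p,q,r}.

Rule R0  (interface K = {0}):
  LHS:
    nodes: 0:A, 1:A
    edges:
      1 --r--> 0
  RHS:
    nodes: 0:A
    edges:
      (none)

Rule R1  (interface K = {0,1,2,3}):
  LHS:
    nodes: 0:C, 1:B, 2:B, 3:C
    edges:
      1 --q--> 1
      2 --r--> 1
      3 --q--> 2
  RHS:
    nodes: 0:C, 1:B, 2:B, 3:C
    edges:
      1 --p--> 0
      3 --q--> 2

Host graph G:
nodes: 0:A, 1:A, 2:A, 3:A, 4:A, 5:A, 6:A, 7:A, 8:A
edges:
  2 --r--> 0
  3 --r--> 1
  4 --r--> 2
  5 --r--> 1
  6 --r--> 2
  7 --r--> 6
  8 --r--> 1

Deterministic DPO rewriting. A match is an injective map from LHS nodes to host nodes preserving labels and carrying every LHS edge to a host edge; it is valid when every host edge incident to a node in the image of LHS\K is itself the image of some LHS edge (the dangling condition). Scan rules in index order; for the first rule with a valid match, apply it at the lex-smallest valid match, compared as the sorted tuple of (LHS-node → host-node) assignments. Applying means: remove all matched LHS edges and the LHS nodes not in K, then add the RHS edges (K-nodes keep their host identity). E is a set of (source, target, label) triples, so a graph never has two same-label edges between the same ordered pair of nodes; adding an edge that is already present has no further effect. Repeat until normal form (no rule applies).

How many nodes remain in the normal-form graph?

Answer: 2

Derivation:
initial: |V|=9 |E|=7  E = 2-r->0 3-r->1 4-r->2 5-r->1 6-r->2 7-r->6 8-r->1
step 1: apply R0 at {0↦1, 1↦3}  → |V|=8 |E|=6  E = 2-r->0 4-r->2 5-r->1 6-r->2 7-r->6 8-r->1
step 2: apply R0 at {0↦1, 1↦5}  → |V|=7 |E|=5  E = 2-r->0 4-r->2 6-r->2 7-r->6 8-r->1
step 3: apply R0 at {0↦1, 1↦8}  → |V|=6 |E|=4  E = 2-r->0 4-r->2 6-r->2 7-r->6
step 4: apply R0 at {0↦2, 1↦4}  → |V|=5 |E|=3  E = 2-r->0 6-r->2 7-r->6
step 5: apply R0 at {0↦6, 1↦7}  → |V|=4 |E|=2  E = 2-r->0 6-r->2
step 6: apply R0 at {0↦2, 1↦6}  → |V|=3 |E|=1  E = 2-r->0
step 7: apply R0 at {0↦0, 1↦2}  → |V|=2 |E|=0  E = ∅
final graph: no rule applies after step 7
NF nodes: {0:A, 1:A}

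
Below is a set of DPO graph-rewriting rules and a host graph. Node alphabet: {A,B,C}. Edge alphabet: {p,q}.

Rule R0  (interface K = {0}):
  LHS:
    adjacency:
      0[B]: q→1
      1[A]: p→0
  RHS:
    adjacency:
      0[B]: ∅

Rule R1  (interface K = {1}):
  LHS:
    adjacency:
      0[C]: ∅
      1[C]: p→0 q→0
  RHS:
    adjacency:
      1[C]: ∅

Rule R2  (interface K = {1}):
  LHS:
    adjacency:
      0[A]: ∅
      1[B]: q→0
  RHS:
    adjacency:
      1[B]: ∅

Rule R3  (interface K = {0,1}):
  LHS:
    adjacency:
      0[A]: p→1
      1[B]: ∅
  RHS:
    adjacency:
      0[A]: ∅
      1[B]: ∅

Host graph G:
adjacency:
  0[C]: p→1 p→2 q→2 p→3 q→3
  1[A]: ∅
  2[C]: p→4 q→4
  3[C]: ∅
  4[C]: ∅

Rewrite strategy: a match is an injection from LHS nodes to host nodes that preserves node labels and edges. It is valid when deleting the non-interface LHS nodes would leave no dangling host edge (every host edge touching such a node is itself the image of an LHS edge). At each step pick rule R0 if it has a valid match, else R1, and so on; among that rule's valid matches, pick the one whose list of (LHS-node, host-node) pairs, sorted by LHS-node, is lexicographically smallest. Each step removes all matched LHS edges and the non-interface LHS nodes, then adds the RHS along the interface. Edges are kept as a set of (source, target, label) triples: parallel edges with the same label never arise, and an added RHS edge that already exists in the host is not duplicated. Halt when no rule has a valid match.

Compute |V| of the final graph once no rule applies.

Answer: 2

Derivation:
[0] host  ⇒  5 nodes, 7 edges  {0-p->1 0-p->2 0-q->2 0-p->3 0-q->3 2-p->4 2-q->4}
[1] R1 @ {0↦3, 1↦0}  ⇒  4 nodes, 5 edges  {0-p->1 0-p->2 0-q->2 2-p->4 2-q->4}
[2] R1 @ {0↦4, 1↦2}  ⇒  3 nodes, 3 edges  {0-p->1 0-p->2 0-q->2}
[3] R1 @ {0↦2, 1↦0}  ⇒  2 nodes, 1 edges  {0-p->1}
normal form: no rule applies after step 3
NF nodes: {0:C, 1:A}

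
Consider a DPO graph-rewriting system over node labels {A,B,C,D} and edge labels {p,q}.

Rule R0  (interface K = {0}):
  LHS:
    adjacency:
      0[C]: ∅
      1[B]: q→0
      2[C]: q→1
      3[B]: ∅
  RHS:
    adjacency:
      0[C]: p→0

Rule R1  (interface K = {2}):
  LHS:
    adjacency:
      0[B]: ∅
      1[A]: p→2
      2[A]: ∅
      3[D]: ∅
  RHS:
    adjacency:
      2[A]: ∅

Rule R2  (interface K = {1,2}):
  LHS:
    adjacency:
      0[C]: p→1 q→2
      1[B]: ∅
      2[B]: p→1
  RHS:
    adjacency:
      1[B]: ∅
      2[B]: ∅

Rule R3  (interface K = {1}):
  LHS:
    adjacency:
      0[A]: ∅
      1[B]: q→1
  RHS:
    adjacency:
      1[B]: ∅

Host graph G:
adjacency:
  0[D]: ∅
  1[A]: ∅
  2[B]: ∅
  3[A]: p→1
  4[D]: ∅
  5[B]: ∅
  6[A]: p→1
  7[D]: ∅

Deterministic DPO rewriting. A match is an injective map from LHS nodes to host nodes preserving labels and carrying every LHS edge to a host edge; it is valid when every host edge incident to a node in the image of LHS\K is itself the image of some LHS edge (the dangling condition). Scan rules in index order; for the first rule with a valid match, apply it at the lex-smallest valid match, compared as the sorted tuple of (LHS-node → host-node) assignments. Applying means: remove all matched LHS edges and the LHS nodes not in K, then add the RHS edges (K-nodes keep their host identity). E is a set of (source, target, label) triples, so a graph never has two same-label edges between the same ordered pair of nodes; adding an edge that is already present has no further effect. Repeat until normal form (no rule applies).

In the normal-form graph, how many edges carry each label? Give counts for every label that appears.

Answer: (no edges)

Rewrite trace:
[0] host  ⇒  8 nodes, 2 edges  {3-p->1 6-p->1}
[1] R1 @ {0↦2, 1↦3, 2↦1, 3↦0}  ⇒  5 nodes, 1 edges  {6-p->1}
[2] R1 @ {0↦5, 1↦6, 2↦1, 3↦4}  ⇒  2 nodes, 0 edges  {∅}
halt: no rule applies after step 2
NF edges: []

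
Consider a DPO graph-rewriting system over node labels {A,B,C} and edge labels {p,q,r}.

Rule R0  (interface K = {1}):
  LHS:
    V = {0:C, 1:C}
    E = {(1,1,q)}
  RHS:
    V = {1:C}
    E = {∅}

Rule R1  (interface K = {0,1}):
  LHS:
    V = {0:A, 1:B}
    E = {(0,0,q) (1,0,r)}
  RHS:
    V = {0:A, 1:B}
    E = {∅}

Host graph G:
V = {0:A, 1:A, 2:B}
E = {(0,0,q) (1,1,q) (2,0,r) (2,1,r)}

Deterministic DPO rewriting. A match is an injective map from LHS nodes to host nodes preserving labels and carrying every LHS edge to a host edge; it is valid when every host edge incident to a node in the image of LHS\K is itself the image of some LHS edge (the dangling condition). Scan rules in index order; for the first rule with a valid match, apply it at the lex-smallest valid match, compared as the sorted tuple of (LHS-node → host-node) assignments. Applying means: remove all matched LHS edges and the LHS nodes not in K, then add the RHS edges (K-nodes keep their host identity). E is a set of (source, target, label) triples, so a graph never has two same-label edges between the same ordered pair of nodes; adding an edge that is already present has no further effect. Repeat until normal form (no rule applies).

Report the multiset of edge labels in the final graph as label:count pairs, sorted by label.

[0] host  ⇒  3 nodes, 4 edges  {0-q->0 1-q->1 2-r->0 2-r->1}
[1] R1 @ {0↦0, 1↦2}  ⇒  3 nodes, 2 edges  {1-q->1 2-r->1}
[2] R1 @ {0↦1, 1↦2}  ⇒  3 nodes, 0 edges  {∅}
normal form: no rule applies after step 2
NF edges: []

Answer: (no edges)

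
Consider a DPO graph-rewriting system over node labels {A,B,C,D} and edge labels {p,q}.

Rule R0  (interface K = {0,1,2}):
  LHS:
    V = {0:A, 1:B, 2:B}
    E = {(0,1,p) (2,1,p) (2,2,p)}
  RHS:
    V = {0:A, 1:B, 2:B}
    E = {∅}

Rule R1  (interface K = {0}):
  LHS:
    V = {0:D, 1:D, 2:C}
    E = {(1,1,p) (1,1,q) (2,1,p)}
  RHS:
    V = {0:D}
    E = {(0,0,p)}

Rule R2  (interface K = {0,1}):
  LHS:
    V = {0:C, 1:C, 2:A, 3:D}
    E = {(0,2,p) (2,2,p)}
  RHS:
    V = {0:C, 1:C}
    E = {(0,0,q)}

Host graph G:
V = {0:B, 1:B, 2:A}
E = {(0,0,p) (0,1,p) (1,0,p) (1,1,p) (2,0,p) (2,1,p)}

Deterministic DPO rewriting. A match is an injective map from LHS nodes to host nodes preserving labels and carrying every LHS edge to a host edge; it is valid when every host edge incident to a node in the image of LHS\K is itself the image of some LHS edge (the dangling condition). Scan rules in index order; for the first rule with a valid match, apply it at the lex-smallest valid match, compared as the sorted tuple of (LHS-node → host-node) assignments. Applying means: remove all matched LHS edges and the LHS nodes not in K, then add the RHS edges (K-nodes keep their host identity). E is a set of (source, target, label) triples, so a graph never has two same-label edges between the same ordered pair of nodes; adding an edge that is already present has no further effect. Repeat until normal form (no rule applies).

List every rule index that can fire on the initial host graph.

Answer: [R0]

Derivation:
R0: 2 valid matches — {0↦2, 1↦0, 2↦1}, {0↦2, 1↦1, 2↦0}
R1: no valid match — LHS pattern not found
R2: no valid match — LHS pattern not found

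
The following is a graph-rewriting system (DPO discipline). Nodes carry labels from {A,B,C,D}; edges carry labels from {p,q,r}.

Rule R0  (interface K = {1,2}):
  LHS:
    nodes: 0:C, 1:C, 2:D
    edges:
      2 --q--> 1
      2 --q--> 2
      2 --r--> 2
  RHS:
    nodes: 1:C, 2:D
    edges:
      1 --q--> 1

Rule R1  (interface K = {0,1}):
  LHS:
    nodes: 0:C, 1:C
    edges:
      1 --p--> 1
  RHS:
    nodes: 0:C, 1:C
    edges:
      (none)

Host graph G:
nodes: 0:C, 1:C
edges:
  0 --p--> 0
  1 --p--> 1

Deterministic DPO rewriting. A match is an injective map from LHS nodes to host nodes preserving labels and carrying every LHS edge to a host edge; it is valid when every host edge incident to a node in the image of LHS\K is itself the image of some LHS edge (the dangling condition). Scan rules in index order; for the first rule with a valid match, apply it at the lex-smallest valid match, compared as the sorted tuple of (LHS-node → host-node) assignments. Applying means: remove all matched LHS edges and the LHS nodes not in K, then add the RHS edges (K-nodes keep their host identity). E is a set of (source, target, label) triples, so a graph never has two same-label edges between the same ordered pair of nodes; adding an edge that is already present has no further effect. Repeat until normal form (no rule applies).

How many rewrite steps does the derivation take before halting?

Answer: 2

Rewrite trace:
[0] host  ⇒  2 nodes, 2 edges  {0-p->0 1-p->1}
[1] R1 @ {0↦0, 1↦1}  ⇒  2 nodes, 1 edges  {0-p->0}
[2] R1 @ {0↦1, 1↦0}  ⇒  2 nodes, 0 edges  {∅}
halt: no rule applies after step 2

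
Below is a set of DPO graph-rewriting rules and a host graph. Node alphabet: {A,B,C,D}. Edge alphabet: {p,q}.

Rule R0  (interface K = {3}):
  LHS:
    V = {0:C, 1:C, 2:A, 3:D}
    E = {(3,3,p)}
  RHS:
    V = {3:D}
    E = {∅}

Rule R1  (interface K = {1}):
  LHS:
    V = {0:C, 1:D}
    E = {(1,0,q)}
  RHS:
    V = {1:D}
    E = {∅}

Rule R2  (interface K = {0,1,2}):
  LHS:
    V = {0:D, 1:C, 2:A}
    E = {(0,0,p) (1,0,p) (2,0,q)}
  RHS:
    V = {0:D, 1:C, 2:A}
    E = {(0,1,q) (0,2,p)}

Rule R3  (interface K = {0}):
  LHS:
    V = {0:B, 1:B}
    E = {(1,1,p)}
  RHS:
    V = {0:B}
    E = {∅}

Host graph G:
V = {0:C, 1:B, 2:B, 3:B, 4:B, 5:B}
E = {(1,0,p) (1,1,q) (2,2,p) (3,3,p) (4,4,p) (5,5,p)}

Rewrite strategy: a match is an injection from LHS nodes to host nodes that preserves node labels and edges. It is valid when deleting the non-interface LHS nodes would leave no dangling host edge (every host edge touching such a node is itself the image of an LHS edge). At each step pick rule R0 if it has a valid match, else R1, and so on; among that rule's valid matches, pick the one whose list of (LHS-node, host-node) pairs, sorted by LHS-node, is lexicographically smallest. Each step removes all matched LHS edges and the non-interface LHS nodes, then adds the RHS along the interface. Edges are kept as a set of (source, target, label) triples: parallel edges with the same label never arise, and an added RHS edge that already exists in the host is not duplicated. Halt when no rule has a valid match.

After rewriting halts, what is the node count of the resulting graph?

[0] host  ⇒  6 nodes, 6 edges  {1-p->0 1-q->1 2-p->2 3-p->3 4-p->4 5-p->5}
[1] R3 @ {0↦1, 1↦2}  ⇒  5 nodes, 5 edges  {1-p->0 1-q->1 3-p->3 4-p->4 5-p->5}
[2] R3 @ {0↦1, 1↦3}  ⇒  4 nodes, 4 edges  {1-p->0 1-q->1 4-p->4 5-p->5}
[3] R3 @ {0↦1, 1↦4}  ⇒  3 nodes, 3 edges  {1-p->0 1-q->1 5-p->5}
[4] R3 @ {0↦1, 1↦5}  ⇒  2 nodes, 2 edges  {1-p->0 1-q->1}
final graph: no rule applies after step 4
NF nodes: {0:C, 1:B}

Answer: 2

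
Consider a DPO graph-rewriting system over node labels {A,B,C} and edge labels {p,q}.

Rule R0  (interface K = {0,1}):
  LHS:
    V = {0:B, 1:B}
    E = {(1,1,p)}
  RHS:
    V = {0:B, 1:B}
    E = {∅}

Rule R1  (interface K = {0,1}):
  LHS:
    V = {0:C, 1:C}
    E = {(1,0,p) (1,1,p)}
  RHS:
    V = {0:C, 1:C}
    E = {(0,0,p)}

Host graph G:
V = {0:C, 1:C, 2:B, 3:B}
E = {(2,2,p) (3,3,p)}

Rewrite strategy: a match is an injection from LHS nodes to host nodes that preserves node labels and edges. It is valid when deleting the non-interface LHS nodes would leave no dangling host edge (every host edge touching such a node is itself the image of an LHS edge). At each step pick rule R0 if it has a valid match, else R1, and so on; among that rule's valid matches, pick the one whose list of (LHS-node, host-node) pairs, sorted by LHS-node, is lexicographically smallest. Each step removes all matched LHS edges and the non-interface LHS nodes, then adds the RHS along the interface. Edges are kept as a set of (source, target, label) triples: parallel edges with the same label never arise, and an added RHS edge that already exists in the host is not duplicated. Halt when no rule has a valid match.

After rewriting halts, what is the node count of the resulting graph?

Answer: 4

Derivation:
initial: |V|=4 |E|=2  E = 2-p->2 3-p->3
step 1: apply R0 at {0↦2, 1↦3}  → |V|=4 |E|=1  E = 2-p->2
step 2: apply R0 at {0↦3, 1↦2}  → |V|=4 |E|=0  E = ∅
halt: no rule applies after step 2
NF nodes: {0:C, 1:C, 2:B, 3:B}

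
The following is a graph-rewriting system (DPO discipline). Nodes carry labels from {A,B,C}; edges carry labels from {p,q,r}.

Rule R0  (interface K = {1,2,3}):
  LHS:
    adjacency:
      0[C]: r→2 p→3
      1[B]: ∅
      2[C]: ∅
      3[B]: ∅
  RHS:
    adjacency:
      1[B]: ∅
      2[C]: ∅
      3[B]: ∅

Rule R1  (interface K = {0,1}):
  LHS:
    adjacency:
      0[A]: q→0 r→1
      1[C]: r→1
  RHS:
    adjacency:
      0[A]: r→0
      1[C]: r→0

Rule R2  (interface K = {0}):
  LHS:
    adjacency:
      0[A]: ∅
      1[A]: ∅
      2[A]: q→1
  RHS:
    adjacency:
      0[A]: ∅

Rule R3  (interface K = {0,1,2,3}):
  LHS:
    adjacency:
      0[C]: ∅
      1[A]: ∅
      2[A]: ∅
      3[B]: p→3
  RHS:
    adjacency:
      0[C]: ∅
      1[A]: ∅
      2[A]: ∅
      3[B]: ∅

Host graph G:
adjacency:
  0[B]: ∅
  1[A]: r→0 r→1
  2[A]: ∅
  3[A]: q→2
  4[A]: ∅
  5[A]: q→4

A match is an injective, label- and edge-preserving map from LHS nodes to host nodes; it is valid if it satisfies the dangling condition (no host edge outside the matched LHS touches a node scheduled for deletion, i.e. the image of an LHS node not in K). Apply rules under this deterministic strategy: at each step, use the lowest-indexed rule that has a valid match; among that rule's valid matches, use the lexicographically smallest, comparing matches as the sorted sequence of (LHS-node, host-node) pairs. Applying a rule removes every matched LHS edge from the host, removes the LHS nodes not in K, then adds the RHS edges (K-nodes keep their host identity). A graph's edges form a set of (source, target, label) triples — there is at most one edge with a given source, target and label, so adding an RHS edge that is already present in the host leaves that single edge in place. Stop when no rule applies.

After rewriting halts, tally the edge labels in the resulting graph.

Answer: r:2

Steps:
[0] host  ⇒  6 nodes, 4 edges  {1-r->0 1-r->1 3-q->2 5-q->4}
[1] R2 @ {0↦1, 1↦2, 2↦3}  ⇒  4 nodes, 3 edges  {1-r->0 1-r->1 5-q->4}
[2] R2 @ {0↦1, 1↦4, 2↦5}  ⇒  2 nodes, 2 edges  {1-r->0 1-r->1}
final graph: no rule applies after step 2
NF edges: [(1, 0, 'r'), (1, 1, 'r')]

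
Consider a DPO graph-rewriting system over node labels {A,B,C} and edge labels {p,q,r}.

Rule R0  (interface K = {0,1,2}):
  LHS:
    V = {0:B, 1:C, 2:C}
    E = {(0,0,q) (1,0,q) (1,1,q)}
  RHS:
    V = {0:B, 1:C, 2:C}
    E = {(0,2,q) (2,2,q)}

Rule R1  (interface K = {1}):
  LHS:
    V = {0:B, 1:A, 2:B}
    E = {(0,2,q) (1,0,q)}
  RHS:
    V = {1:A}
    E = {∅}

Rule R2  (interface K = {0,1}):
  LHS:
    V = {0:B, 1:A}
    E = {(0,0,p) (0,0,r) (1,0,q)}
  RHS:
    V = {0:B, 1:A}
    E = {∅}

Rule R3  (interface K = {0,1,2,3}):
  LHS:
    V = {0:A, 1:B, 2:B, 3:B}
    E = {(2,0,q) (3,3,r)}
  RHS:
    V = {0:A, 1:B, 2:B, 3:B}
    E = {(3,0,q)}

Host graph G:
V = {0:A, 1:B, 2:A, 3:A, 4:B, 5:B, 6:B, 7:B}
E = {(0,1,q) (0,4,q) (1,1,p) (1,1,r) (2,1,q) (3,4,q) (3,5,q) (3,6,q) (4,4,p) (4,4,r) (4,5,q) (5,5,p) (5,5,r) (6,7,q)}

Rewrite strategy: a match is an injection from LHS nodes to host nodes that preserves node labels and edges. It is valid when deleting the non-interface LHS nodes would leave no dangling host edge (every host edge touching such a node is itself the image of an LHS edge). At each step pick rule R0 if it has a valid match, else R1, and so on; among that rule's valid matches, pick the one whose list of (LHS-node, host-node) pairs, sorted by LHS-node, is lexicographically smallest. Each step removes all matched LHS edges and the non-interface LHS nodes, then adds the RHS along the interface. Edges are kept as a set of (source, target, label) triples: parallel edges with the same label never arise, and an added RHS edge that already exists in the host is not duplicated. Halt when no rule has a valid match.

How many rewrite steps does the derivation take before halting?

[0] host  ⇒  8 nodes, 14 edges  {0-q->1 0-q->4 1-p->1 1-r->1 2-q->1 3-q->4 3-q->5 3-q->6 4-p->4 4-r->4 4-q->5 5-p->5 5-r->5 6-q->7}
[1] R1 @ {0↦6, 1↦3, 2↦7}  ⇒  6 nodes, 12 edges  {0-q->1 0-q->4 1-p->1 1-r->1 2-q->1 3-q->4 3-q->5 4-p->4 4-r->4 4-q->5 5-p->5 5-r->5}
[2] R2 @ {0↦1, 1↦0}  ⇒  6 nodes, 9 edges  {0-q->4 2-q->1 3-q->4 3-q->5 4-p->4 4-r->4 4-q->5 5-p->5 5-r->5}
[3] R2 @ {0↦4, 1↦0}  ⇒  6 nodes, 6 edges  {2-q->1 3-q->4 3-q->5 4-q->5 5-p->5 5-r->5}
[4] R2 @ {0↦5, 1↦3}  ⇒  6 nodes, 3 edges  {2-q->1 3-q->4 4-q->5}
[5] R1 @ {0↦4, 1↦3, 2↦5}  ⇒  4 nodes, 1 edges  {2-q->1}
normal form: no rule applies after step 5

Answer: 5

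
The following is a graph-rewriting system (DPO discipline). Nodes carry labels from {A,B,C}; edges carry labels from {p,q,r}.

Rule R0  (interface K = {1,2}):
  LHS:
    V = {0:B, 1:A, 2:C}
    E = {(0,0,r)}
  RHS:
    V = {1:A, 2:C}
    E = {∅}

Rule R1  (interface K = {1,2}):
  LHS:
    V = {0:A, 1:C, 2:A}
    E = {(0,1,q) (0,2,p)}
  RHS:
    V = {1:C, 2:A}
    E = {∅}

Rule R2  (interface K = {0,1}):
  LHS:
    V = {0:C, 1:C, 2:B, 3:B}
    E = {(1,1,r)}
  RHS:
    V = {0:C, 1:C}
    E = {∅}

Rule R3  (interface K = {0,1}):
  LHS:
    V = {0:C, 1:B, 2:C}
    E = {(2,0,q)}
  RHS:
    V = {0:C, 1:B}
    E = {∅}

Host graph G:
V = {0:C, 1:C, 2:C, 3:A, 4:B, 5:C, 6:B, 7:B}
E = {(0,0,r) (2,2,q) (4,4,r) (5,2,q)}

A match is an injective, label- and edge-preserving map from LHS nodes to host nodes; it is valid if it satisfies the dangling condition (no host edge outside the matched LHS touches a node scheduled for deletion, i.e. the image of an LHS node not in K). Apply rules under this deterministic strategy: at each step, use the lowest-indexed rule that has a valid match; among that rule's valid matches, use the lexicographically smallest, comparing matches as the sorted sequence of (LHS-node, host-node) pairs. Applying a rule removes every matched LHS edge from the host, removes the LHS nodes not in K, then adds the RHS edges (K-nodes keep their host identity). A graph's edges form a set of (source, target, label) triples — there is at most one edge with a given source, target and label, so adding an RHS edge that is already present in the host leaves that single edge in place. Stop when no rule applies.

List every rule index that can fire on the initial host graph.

R0: 4 valid matches — {0↦4, 1↦3, 2↦0}, {0↦4, 1↦3, 2↦1}, {0↦4, 1↦3, 2↦2} (+1 more)
R1: no valid match — LHS pattern not found
R2: 6 valid matches — {0↦1, 1↦0, 2↦6, 3↦7}, {0↦1, 1↦0, 2↦7, 3↦6}, {0↦2, 1↦0, 2↦6, 3↦7} (+3 more)
R3: 3 valid matches — {0↦2, 1↦4, 2↦5}, {0↦2, 1↦6, 2↦5}, {0↦2, 1↦7, 2↦5}

Answer: [R0,R2,R3]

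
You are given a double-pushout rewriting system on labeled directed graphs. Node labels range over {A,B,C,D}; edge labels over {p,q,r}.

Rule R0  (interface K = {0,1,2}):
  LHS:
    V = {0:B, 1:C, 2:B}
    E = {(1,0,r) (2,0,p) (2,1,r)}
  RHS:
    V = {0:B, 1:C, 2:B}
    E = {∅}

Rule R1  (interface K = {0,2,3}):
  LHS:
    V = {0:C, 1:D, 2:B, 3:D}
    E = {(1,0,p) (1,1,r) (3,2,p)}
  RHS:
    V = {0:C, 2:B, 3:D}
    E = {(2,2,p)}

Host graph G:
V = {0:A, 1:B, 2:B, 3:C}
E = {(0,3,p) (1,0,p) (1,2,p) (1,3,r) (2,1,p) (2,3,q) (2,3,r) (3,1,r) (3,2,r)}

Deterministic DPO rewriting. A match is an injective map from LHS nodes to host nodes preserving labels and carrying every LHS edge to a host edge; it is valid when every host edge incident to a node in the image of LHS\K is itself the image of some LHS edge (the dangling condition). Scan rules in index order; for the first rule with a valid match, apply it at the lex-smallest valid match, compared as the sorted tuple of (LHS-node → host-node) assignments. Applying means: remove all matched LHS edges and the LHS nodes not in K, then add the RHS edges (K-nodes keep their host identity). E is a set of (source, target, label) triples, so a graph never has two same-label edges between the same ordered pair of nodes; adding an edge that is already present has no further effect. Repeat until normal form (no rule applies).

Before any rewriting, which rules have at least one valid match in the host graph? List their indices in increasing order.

Answer: [R0]

Derivation:
R0: 2 valid matches — {0↦1, 1↦3, 2↦2}, {0↦2, 1↦3, 2↦1}
R1: no valid match — LHS pattern not found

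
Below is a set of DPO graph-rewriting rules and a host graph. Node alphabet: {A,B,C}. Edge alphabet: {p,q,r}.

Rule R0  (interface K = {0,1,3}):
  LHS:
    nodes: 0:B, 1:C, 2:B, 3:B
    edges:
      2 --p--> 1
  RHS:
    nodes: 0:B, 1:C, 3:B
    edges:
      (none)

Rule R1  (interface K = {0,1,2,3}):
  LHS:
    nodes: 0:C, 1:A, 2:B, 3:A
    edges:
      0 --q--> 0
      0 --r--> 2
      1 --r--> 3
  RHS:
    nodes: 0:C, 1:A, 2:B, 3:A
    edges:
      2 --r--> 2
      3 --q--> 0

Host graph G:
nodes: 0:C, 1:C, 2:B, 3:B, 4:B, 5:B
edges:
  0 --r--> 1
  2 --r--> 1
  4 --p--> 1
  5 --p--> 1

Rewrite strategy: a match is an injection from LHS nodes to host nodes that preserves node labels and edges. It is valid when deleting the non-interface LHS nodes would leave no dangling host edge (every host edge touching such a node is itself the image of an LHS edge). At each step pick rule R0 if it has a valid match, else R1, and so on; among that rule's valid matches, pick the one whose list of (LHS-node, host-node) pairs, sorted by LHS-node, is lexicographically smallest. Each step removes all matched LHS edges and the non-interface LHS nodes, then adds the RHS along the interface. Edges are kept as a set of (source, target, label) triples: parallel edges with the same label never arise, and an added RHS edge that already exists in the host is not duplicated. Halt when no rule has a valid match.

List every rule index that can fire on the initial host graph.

R0: 12 valid matches — {0↦2, 1↦1, 2↦4, 3↦3}, {0↦2, 1↦1, 2↦4, 3↦5}, {0↦2, 1↦1, 2↦5, 3↦3} (+9 more)
R1: no valid match — LHS pattern not found

Answer: [R0]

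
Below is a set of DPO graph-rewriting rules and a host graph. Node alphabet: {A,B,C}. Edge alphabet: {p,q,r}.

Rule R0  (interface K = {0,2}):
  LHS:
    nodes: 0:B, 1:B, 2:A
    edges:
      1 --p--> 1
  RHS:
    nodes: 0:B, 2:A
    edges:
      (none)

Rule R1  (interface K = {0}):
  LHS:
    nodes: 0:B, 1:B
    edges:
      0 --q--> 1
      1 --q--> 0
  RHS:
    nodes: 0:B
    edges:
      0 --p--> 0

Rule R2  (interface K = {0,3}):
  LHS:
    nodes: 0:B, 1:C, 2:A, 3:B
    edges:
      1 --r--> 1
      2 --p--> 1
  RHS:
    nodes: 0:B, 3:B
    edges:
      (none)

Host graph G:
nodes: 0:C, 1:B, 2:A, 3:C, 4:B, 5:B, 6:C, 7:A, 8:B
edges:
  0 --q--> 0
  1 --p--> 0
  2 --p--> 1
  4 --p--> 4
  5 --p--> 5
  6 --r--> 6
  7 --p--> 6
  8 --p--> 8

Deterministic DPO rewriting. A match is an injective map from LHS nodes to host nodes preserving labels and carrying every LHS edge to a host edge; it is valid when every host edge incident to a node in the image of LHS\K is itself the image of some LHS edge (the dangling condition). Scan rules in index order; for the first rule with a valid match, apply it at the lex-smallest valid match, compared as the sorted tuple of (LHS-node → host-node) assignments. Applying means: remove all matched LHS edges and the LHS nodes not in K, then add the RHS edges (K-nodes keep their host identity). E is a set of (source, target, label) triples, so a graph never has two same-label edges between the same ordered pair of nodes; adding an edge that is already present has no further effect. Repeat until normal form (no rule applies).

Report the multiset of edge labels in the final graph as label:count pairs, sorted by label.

Answer: p:3 q:1 r:1

Derivation:
initial: |V|=9 |E|=8  E = 0-q->0 1-p->0 2-p->1 4-p->4 5-p->5 6-r->6 7-p->6 8-p->8
step 1: apply R0 at {0↦1, 1↦4, 2↦2}  → |V|=8 |E|=7  E = 0-q->0 1-p->0 2-p->1 5-p->5 6-r->6 7-p->6 8-p->8
step 2: apply R0 at {0↦1, 1↦5, 2↦2}  → |V|=7 |E|=6  E = 0-q->0 1-p->0 2-p->1 6-r->6 7-p->6 8-p->8
step 3: apply R0 at {0↦1, 1↦8, 2↦2}  → |V|=6 |E|=5  E = 0-q->0 1-p->0 2-p->1 6-r->6 7-p->6
final graph: no rule applies after step 3
NF edges: [(0, 0, 'q'), (1, 0, 'p'), (2, 1, 'p'), (6, 6, 'r'), (7, 6, 'p')]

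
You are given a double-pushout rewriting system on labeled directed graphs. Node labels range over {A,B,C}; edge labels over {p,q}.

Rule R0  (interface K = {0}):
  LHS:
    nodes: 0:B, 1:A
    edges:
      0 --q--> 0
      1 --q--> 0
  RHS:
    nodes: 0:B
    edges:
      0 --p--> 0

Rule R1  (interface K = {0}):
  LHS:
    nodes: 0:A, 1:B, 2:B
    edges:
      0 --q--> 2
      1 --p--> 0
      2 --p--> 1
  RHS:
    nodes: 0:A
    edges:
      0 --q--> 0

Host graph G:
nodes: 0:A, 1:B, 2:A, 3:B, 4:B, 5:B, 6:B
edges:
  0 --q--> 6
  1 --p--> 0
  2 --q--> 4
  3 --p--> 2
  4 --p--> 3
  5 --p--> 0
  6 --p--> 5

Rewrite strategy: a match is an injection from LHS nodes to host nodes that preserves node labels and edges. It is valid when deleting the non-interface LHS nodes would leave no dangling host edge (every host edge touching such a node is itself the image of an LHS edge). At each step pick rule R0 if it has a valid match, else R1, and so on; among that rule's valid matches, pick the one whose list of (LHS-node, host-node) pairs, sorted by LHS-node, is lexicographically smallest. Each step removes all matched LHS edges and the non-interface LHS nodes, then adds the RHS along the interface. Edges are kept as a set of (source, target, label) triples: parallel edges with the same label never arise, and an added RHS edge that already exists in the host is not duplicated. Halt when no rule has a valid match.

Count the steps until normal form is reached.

start.  V:7 E:7  edges: 0-q->6 1-p->0 2-q->4 3-p->2 4-p->3 5-p->0 6-p->5
1. fire R1 via {0↦0, 1↦5, 2↦6}  →  V:5 E:5  edges: 0-q->0 1-p->0 2-q->4 3-p->2 4-p->3
2. fire R1 via {0↦2, 1↦3, 2↦4}  →  V:3 E:3  edges: 0-q->0 1-p->0 2-q->2
final graph: no rule applies after step 2

Answer: 2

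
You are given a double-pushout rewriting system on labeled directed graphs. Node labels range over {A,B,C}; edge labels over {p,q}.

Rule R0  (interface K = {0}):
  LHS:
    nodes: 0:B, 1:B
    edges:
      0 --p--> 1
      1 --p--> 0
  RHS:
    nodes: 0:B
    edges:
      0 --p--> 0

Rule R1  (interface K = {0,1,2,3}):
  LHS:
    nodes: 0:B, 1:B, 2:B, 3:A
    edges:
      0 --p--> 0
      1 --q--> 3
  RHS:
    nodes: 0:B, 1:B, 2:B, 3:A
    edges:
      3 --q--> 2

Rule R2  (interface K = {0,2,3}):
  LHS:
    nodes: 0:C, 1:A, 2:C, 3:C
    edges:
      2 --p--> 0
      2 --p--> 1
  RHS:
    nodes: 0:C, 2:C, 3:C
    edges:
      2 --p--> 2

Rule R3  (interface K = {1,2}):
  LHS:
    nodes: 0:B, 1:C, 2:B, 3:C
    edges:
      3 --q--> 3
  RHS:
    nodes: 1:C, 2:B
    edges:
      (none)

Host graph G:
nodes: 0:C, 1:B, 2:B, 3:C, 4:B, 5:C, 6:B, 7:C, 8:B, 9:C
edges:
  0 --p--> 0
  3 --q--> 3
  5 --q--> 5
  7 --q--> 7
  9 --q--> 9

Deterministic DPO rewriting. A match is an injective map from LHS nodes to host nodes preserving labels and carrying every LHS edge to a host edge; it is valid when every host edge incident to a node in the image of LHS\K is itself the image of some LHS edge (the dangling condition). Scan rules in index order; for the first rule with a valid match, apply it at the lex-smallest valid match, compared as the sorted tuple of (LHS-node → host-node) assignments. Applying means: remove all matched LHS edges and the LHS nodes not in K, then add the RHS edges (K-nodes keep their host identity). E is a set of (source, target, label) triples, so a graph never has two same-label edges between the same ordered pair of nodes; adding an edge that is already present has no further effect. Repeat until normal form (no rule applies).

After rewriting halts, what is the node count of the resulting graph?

Answer: 2

Derivation:
[0] host  ⇒  10 nodes, 5 edges  {0-p->0 3-q->3 5-q->5 7-q->7 9-q->9}
[1] R3 @ {0↦1, 1↦0, 2↦2, 3↦3}  ⇒  8 nodes, 4 edges  {0-p->0 5-q->5 7-q->7 9-q->9}
[2] R3 @ {0↦2, 1↦0, 2↦4, 3↦5}  ⇒  6 nodes, 3 edges  {0-p->0 7-q->7 9-q->9}
[3] R3 @ {0↦4, 1↦0, 2↦6, 3↦7}  ⇒  4 nodes, 2 edges  {0-p->0 9-q->9}
[4] R3 @ {0↦6, 1↦0, 2↦8, 3↦9}  ⇒  2 nodes, 1 edges  {0-p->0}
final graph: no rule applies after step 4
NF nodes: {0:C, 8:B}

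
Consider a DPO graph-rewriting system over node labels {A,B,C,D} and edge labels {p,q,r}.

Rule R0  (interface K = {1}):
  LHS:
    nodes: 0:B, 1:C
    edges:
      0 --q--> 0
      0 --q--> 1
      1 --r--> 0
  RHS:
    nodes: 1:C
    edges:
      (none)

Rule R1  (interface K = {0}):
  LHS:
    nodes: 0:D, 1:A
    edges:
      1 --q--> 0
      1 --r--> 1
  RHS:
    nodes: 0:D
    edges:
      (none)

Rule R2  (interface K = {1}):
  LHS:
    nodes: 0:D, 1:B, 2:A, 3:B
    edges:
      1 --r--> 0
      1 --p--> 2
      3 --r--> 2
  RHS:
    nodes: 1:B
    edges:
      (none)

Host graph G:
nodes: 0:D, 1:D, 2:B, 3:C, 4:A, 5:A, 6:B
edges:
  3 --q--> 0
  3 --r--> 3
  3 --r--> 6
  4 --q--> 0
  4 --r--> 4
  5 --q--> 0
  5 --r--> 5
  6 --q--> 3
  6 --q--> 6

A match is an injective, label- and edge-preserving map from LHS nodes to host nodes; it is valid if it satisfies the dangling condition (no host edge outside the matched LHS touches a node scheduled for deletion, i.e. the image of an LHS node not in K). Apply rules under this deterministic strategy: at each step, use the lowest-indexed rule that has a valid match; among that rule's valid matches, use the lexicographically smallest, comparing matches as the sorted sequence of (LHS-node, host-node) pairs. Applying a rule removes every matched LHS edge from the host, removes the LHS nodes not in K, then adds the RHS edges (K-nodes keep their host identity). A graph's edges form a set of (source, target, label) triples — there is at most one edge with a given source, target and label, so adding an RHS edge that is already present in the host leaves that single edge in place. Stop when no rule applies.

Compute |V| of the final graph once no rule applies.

start.  V:7 E:9  edges: 3-q->0 3-r->3 3-r->6 4-q->0 4-r->4 5-q->0 5-r->5 6-q->3 6-q->6
1. fire R0 via {0↦6, 1↦3}  →  V:6 E:6  edges: 3-q->0 3-r->3 4-q->0 4-r->4 5-q->0 5-r->5
2. fire R1 via {0↦0, 1↦4}  →  V:5 E:4  edges: 3-q->0 3-r->3 5-q->0 5-r->5
3. fire R1 via {0↦0, 1↦5}  →  V:4 E:2  edges: 3-q->0 3-r->3
halt: no rule applies after step 3
NF nodes: {0:D, 1:D, 2:B, 3:C}

Answer: 4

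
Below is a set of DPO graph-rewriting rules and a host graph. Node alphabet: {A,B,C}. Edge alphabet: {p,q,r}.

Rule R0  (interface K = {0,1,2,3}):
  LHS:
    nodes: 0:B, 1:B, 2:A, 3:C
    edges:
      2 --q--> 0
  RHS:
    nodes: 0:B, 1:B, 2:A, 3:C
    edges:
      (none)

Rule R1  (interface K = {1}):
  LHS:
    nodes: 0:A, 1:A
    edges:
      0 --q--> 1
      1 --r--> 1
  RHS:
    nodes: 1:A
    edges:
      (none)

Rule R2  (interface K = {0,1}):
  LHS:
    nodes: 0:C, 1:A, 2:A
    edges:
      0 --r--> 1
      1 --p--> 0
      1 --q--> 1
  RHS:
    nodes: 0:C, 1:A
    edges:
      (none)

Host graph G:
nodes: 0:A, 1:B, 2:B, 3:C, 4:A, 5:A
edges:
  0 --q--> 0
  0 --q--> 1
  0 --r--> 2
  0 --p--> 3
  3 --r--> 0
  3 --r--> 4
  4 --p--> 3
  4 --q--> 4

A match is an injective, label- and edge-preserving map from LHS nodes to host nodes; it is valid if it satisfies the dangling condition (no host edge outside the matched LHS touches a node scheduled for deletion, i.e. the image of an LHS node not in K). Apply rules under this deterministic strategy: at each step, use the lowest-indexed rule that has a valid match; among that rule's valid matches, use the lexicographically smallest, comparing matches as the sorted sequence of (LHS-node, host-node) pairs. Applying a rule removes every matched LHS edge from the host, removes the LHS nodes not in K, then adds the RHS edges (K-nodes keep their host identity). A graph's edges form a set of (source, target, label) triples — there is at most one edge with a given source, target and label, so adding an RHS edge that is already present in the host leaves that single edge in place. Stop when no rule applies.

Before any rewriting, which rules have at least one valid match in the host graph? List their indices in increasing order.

R0: 1 valid match — {0↦1, 1↦2, 2↦0, 3↦3}
R1: no valid match — LHS pattern not found
R2: 2 valid matches — {0↦3, 1↦0, 2↦5}, {0↦3, 1↦4, 2↦5}

Answer: [R0,R2]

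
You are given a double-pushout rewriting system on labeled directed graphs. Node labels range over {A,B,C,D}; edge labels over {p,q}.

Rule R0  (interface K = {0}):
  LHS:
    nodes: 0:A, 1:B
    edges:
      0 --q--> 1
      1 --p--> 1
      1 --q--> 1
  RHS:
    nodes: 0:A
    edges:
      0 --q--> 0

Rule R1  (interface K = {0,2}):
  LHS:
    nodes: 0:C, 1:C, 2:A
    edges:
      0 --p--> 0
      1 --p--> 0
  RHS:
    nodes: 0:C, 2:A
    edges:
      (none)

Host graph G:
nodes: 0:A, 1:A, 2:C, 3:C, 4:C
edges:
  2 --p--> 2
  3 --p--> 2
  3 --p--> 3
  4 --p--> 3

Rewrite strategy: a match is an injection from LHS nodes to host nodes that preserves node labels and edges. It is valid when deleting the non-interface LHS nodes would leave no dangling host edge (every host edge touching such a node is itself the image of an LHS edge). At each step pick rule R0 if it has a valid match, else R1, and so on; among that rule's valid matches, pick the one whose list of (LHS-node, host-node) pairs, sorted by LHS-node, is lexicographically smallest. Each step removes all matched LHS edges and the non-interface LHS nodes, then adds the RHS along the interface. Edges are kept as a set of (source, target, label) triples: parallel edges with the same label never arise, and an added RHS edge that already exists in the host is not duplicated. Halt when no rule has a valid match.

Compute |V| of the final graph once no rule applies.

[0] host  ⇒  5 nodes, 4 edges  {2-p->2 3-p->2 3-p->3 4-p->3}
[1] R1 @ {0↦3, 1↦4, 2↦0}  ⇒  4 nodes, 2 edges  {2-p->2 3-p->2}
[2] R1 @ {0↦2, 1↦3, 2↦0}  ⇒  3 nodes, 0 edges  {∅}
normal form: no rule applies after step 2
NF nodes: {0:A, 1:A, 2:C}

Answer: 3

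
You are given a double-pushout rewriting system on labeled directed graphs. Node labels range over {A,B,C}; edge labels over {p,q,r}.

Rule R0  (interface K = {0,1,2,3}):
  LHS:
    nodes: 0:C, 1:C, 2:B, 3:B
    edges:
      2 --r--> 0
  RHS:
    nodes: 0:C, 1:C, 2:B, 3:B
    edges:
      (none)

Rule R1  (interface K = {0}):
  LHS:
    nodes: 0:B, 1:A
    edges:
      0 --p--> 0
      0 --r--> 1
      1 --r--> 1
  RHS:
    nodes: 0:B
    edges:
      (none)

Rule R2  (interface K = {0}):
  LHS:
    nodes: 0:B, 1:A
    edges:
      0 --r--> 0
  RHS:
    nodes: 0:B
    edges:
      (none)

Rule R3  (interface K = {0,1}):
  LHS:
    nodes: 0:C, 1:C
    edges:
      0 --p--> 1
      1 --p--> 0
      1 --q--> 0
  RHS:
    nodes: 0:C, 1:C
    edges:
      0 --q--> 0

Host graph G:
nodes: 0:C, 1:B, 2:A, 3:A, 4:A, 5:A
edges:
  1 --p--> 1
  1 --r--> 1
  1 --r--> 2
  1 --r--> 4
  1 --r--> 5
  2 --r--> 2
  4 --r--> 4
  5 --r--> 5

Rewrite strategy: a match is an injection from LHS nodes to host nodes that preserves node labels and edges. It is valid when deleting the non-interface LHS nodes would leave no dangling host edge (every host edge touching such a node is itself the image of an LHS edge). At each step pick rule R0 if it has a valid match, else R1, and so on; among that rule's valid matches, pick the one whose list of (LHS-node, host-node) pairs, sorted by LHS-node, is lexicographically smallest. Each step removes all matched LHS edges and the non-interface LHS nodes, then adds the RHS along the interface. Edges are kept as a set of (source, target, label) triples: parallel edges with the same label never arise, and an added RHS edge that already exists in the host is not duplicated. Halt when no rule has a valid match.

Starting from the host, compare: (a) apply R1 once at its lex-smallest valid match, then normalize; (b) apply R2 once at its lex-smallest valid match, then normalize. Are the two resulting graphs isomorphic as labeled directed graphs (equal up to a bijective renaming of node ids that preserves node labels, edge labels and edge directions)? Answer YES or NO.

branch R1-first: apply at {0↦1, 1↦2} → |E|=5, then 1 more step(s) → NF |V|=4 |E|=4 V={0:C, 1:B, 4:A, 5:A} E=1-r->4 1-r->5 4-r->4 5-r->5
branch R2-first: apply at {0↦1, 1↦3} → |E|=7, then 1 more step(s) → NF |V|=4 |E|=4 V={0:C, 1:B, 4:A, 5:A} E=1-r->4 1-r->5 4-r->4 5-r->5
graphs isomorphic (equal up to label-preserving node renaming)

Answer: YES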